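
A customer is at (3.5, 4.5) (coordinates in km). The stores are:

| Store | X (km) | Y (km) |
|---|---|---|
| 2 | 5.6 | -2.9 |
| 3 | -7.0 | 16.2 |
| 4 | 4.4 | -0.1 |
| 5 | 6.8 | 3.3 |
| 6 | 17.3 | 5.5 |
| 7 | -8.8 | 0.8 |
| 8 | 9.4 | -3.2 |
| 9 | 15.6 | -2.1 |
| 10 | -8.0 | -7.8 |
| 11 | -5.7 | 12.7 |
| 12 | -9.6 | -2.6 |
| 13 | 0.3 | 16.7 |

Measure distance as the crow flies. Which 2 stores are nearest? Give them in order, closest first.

5, 4

Distances from (3.5, 4.5):
2: 7.69 km
3: 15.72 km
4: 4.69 km
5: 3.51 km
6: 13.84 km
7: 12.84 km
8: 9.70 km
9: 13.78 km
10: 16.84 km
11: 12.32 km
12: 14.90 km
13: 12.61 km
Sorted: 5 (3.51 km) < 4 (4.69 km) < 2 (7.69 km) < 8 (9.70 km) < …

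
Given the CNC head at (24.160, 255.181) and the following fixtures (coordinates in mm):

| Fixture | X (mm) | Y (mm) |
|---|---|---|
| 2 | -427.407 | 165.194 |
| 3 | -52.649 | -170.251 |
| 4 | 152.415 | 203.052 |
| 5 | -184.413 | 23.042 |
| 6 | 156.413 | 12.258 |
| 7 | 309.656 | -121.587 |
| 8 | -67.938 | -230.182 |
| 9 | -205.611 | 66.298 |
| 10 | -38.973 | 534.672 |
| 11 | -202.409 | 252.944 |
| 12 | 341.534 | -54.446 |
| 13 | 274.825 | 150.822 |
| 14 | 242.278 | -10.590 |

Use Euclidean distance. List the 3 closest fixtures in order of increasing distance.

4, 11, 13

Distances from (24.160, 255.181):
2: √((-451.567)² + (-89.987)²) = √(203912.75549 + 8097.66017) = 460.446 mm
3: √((-76.809)² + (-425.432)²) = √(5899.62248 + 180992.38662) = 432.310 mm
4: √((128.255)² + (-52.129)²) = √(16449.34502 + 2717.43264) = 138.444 mm
5: √((-208.573)² + (-232.139)²) = √(43502.69633 + 53888.51532) = 312.076 mm
6: √((132.253)² + (-242.923)²) = √(17490.85601 + 59011.58393) = 276.591 mm
7: √((285.496)² + (-376.768)²) = √(81507.96602 + 141954.12582) = 472.718 mm
8: √((-92.098)² + (-485.363)²) = √(8482.04160 + 235577.24177) = 494.024 mm
9: √((-229.771)² + (-188.883)²) = √(52794.71244 + 35676.78769) = 297.442 mm
10: √((-63.133)² + (279.491)²) = √(3985.77569 + 78115.21908) = 286.533 mm
11: √((-226.569)² + (-2.237)²) = √(51333.51176 + 5.00417) = 226.580 mm
12: √((317.374)² + (-309.627)²) = √(100726.25588 + 95868.87913) = 443.390 mm
13: √((250.665)² + (-104.359)²) = √(62832.94222 + 10890.80088) = 271.521 mm
14: √((218.118)² + (-265.771)²) = √(47575.46192 + 70634.22444) = 343.816 mm
Sorted: 4 (138.444 mm) < 11 (226.580 mm) < 13 (271.521 mm) < 6 (276.591 mm) < 10 (286.533 mm) < …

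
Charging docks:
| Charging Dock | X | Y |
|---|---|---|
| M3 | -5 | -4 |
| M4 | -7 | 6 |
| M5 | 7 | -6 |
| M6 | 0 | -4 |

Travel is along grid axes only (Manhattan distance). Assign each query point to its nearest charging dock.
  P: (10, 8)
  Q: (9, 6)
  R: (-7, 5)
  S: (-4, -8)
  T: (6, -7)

P at (10, 8):
  M3: 27
  M4: 19
  M5: 17
  M6: 22
  → nearest: M5 (17)
Q at (9, 6):
  M3: 24
  M4: 16
  M5: 14
  M6: 19
  → nearest: M5 (14)
R at (-7, 5):
  M3: 11
  M4: 1
  M5: 25
  M6: 16
  → nearest: M4 (1)
S at (-4, -8):
  M3: 5
  M4: 17
  M5: 13
  M6: 8
  → nearest: M3 (5)
T at (6, -7):
  M3: 14
  M4: 26
  M5: 2
  M6: 9
  → nearest: M5 (2)

P→M5; Q→M5; R→M4; S→M3; T→M5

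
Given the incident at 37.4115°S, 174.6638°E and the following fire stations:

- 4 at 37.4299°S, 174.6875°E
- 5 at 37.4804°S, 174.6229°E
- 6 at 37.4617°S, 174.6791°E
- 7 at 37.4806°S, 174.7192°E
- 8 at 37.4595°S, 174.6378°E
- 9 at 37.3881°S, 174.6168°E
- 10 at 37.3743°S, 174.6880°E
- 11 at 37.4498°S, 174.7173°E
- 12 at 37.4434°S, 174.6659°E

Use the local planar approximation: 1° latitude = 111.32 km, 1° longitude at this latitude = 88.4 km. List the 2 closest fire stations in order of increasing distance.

Distances from 37.4115°S, 174.6638°E:
4: √((-0.0184·111.32)² + (0.0237·88.4)²) = √(4.195484 + 4.389360) = 2.9300 km
5: √((-0.0689·111.32)² + (-0.0409·88.4)²) = √(58.828102 + 13.072274) = 8.4794 km
6: √((-0.0502·111.32)² + (0.0153·88.4)²) = √(31.228695 + 1.829310) = 5.7496 km
7: √((-0.0691·111.32)² + (0.0554·88.4)²) = √(59.170125 + 23.984135) = 9.1189 km
8: √((-0.0480·111.32)² + (-0.0260·88.4)²) = √(28.551496 + 5.282643) = 5.8167 km
9: √((0.0234·111.32)² + (-0.0470·88.4)²) = √(6.785441 + 17.262363) = 4.9039 km
10: √((0.0372·111.32)² + (0.0242·88.4)²) = √(17.148742 + 4.576519) = 4.6610 km
11: √((-0.0383·111.32)² + (0.0535·88.4)²) = √(18.177910 + 22.367224) = 6.3675 km
12: √((-0.0319·111.32)² + (0.0021·88.4)²) = √(12.610368 + 0.034462) = 3.5560 km
Sorted: 4 (2.9300 km) < 12 (3.5560 km) < 10 (4.6610 km) < 9 (4.9039 km) < …

4, 12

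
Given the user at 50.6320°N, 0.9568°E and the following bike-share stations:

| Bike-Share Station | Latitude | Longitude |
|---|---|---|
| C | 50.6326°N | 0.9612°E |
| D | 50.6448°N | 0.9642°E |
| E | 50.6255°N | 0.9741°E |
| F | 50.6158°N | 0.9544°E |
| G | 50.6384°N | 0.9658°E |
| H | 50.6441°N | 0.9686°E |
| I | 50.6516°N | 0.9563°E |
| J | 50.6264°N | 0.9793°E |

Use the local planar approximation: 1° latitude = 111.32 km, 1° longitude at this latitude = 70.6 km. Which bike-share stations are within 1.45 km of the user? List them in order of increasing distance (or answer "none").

C, G, E

Distances from 50.6320°N, 0.9568°E:
C: √((0.0006·111.32)² + (0.0044·70.6)²) = √(0.004461 + 0.096497) = 0.3177 km
D: √((0.0128·111.32)² + (0.0074·70.6)²) = √(2.030329 + 0.272944) = 1.5177 km
E: √((-0.0065·111.32)² + (0.0173·70.6)²) = √(0.523568 + 1.491769) = 1.4196 km
F: √((-0.0162·111.32)² + (-0.0024·70.6)²) = √(3.252194 + 0.028710) = 1.8113 km
G: √((0.0064·111.32)² + (0.0090·70.6)²) = √(0.507582 + 0.403733) = 0.9546 km
H: √((0.0121·111.32)² + (0.0118·70.6)²) = √(1.814334 + 0.694022) = 1.5838 km
I: √((0.0196·111.32)² + (-0.0005·70.6)²) = √(4.760565 + 0.001246) = 2.1822 km
J: √((-0.0056·111.32)² + (0.0225·70.6)²) = √(0.388618 + 2.523332) = 1.7064 km
Threshold 1.45 km: C (0.3177 km), G (0.9546 km), E (1.4196 km) are within range.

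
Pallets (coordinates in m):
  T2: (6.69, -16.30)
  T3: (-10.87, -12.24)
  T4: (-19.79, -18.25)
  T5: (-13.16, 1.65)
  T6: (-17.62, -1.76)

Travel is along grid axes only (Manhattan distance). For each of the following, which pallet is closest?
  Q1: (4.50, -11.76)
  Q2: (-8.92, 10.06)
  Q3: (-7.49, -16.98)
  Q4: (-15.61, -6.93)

Q1 at (4.50, -11.76):
  T2: 6.73 m
  T3: 15.85 m
  T4: 30.78 m
  T5: 31.07 m
  T6: 32.12 m
  → nearest: T2 (6.73 m)
Q2 at (-8.92, 10.06):
  T2: 41.97 m
  T3: 24.25 m
  T4: 39.18 m
  T5: 12.65 m
  T6: 20.52 m
  → nearest: T5 (12.65 m)
Q3 at (-7.49, -16.98):
  T2: 14.86 m
  T3: 8.12 m
  T4: 13.57 m
  T5: 24.30 m
  T6: 25.35 m
  → nearest: T3 (8.12 m)
Q4 at (-15.61, -6.93):
  T2: 31.67 m
  T3: 10.05 m
  T4: 15.50 m
  T5: 11.03 m
  T6: 7.18 m
  → nearest: T6 (7.18 m)

Q1→T2; Q2→T5; Q3→T3; Q4→T6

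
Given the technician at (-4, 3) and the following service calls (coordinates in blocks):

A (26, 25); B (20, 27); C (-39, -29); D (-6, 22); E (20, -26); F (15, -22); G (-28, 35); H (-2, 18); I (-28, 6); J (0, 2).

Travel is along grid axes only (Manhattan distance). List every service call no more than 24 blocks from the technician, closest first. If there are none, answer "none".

J, H, D

Distances from (-4, 3):
A: 52 blocks
B: 48 blocks
C: 67 blocks
D: 21 blocks
E: 53 blocks
F: 44 blocks
G: 56 blocks
H: 17 blocks
I: 27 blocks
J: 5 blocks
Threshold 24 blocks: J (5 blocks), H (17 blocks), D (21 blocks) are within range.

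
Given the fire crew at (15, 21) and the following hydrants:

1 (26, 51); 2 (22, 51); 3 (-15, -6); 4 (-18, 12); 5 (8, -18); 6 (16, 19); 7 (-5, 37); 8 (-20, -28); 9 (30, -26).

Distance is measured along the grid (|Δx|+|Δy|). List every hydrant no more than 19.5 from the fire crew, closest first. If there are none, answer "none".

Distances from (15, 21):
1: |11| + |30| = 11 + 30 = 41
2: |7| + |30| = 7 + 30 = 37
3: |-30| + |-27| = 30 + 27 = 57
4: |-33| + |-9| = 33 + 9 = 42
5: |-7| + |-39| = 7 + 39 = 46
6: |1| + |-2| = 1 + 2 = 3
7: |-20| + |16| = 20 + 16 = 36
8: |-35| + |-49| = 35 + 49 = 84
9: |15| + |-47| = 15 + 47 = 62
Threshold 19.5: 6 (3) is within range.

6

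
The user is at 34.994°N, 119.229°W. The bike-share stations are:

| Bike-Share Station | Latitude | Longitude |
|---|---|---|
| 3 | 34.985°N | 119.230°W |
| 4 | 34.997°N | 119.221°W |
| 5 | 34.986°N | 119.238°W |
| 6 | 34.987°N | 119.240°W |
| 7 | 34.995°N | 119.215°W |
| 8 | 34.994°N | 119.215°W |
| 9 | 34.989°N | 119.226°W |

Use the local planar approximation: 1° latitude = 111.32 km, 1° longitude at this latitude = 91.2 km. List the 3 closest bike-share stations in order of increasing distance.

9, 4, 3

Distances from 34.994°N, 119.229°W:
3: √((-0.009·111.32)² + (-0.001·91.2)²) = √(1.00376 + 0.00832) = 1.006 km
4: √((0.003·111.32)² + (0.008·91.2)²) = √(0.11153 + 0.53232) = 0.802 km
5: √((-0.008·111.32)² + (-0.009·91.2)²) = √(0.79310 + 0.67371) = 1.211 km
6: √((-0.007·111.32)² + (-0.011·91.2)²) = √(0.60721 + 1.00641) = 1.270 km
7: √((0.001·111.32)² + (0.014·91.2)²) = √(0.01239 + 1.63022) = 1.282 km
8: √((0.000·111.32)² + (0.014·91.2)²) = √(0.00000 + 1.63022) = 1.277 km
9: √((-0.005·111.32)² + (0.003·91.2)²) = √(0.30980 + 0.07486) = 0.620 km
Sorted: 9 (0.620 km) < 4 (0.802 km) < 3 (1.006 km) < 5 (1.211 km) < 6 (1.270 km) < …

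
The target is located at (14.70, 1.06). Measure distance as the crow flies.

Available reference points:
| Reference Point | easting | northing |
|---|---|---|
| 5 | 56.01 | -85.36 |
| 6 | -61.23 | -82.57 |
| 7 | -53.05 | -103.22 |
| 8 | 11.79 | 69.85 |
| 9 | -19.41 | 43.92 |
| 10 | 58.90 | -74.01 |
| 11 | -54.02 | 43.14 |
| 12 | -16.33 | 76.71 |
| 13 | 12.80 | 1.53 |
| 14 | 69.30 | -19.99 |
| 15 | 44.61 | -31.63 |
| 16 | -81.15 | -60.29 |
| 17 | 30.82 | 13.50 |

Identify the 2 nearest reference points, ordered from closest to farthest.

Distances from (14.70, 1.06):
5: 95.79
6: 112.96
7: 124.36
8: 68.85
9: 54.78
10: 87.12
11: 80.58
12: 81.77
13: 1.96
14: 58.52
15: 44.31
16: 113.80
17: 20.36
Sorted: 13 (1.96) < 17 (20.36) < 15 (44.31) < 9 (54.78) < …

13, 17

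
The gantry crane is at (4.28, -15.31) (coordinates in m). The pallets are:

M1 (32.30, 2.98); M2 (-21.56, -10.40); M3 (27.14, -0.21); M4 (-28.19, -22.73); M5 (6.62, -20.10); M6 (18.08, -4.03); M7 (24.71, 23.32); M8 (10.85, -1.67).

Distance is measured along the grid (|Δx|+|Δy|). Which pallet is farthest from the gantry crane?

M7

Distances from (4.28, -15.31):
M1: |28.02| + |18.29| = 28.02 + 18.29 = 46.31 m
M2: |-25.84| + |4.91| = 25.84 + 4.91 = 30.75 m
M3: |22.86| + |15.10| = 22.86 + 15.10 = 37.96 m
M4: |-32.47| + |-7.42| = 32.47 + 7.42 = 39.89 m
M5: |2.34| + |-4.79| = 2.34 + 4.79 = 7.13 m
M6: |13.80| + |11.28| = 13.80 + 11.28 = 25.08 m
M7: |20.43| + |38.63| = 20.43 + 38.63 = 59.06 m
M8: |6.57| + |13.64| = 6.57 + 13.64 = 20.21 m
Maximum: M7 at 59.06 m.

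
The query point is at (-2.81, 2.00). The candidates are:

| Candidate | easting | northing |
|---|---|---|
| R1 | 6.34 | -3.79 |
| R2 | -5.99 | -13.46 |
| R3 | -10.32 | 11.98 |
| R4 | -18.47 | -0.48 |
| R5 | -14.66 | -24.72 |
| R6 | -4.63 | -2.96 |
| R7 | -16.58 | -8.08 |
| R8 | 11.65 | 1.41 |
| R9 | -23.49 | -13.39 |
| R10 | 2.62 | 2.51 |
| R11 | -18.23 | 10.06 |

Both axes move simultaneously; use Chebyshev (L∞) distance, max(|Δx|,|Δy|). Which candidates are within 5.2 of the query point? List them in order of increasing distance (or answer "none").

Distances from (-2.81, 2.00):
R1: 9.15
R2: 15.46
R3: 9.98
R4: 15.66
R5: 26.72
R6: 4.96
R7: 13.77
R8: 14.46
R9: 20.68
R10: 5.43
R11: 15.42
Threshold 5.2: R6 (4.96) is within range.

R6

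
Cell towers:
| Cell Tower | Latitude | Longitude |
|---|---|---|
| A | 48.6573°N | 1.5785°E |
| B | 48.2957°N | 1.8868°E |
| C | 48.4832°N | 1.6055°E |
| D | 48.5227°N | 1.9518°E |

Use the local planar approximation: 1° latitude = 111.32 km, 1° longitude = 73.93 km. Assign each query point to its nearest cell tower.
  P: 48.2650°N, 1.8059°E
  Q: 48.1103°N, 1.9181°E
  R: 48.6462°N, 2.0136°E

P at 48.2650°N, 1.8059°E:
  A: √((0.3923·111.32)² + (-0.2274·73.93)²) = √(1907.141917 + 282.632652) = 46.7950 km
  B: √((0.0307·111.32)² + (0.0809·73.93)²) = √(11.679470 + 35.771607) = 6.8885 km
  C: √((0.2182·111.32)² + (-0.2004·73.93)²) = √(590.005266 + 219.501174) = 28.4518 km
  D: √((0.2577·111.32)² + (0.1459·73.93)²) = √(822.953378 + 116.346145) = 30.6480 km
  → nearest: B (6.8885 km)
Q at 48.1103°N, 1.9181°E:
  A: √((0.5470·111.32)² + (-0.3396·73.93)²) = √(3707.840535 + 630.342770) = 65.8649 km
  B: √((0.1854·111.32)² + (-0.0313·73.93)²) = √(425.957093 + 5.354638) = 20.7680 km
  C: √((0.3729·111.32)² + (-0.3126·73.93)²) = √(1723.182050 + 534.096042) = 47.5108 km
  D: √((0.4124·111.32)² + (0.0337·73.93)²) = √(2107.578252 + 6.207278) = 45.9759 km
  → nearest: B (20.7680 km)
R at 48.6462°N, 2.0136°E:
  A: √((0.0111·111.32)² + (-0.4351·73.93)²) = √(1.526836 + 1034.712222) = 32.1907 km
  B: √((-0.3505·111.32)² + (-0.1268·73.93)²) = √(1522.377792 + 87.877950) = 40.1280 km
  C: √((-0.1630·111.32)² + (-0.4081·73.93)²) = √(329.246831 + 910.279164) = 35.2069 km
  D: √((-0.1235·111.32)² + (-0.0618·73.93)²) = √(189.008054 + 20.874610) = 14.4873 km
  → nearest: D (14.4873 km)

P→B; Q→B; R→D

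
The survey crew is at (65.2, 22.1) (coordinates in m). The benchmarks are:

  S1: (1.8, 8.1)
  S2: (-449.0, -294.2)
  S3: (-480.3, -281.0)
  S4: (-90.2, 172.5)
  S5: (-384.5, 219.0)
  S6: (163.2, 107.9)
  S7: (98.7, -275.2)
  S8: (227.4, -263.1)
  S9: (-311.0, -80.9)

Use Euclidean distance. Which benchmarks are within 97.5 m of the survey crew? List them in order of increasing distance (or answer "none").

S1

Distances from (65.2, 22.1):
S1: 64.9 m
S2: 603.7 m
S3: 624.1 m
S4: 216.3 m
S5: 490.9 m
S6: 130.3 m
S7: 299.2 m
S8: 328.1 m
S9: 390.0 m
Threshold 97.5 m: S1 (64.9 m) is within range.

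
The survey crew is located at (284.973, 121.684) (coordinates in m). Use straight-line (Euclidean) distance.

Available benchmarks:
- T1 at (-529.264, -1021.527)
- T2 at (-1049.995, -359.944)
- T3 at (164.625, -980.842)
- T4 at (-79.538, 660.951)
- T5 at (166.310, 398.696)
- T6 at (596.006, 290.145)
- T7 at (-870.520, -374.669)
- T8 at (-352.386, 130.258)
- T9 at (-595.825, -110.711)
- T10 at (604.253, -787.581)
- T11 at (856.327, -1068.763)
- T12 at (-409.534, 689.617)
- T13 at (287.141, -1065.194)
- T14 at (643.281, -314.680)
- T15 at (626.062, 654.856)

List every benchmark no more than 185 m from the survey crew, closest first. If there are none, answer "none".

none

Distances from (284.973, 121.684):
T1: 1403.536 m
T2: 1419.192 m
T3: 1109.075 m
T4: 650.905 m
T5: 301.358 m
T6: 353.724 m
T7: 1257.589 m
T8: 637.417 m
T9: 910.940 m
T10: 963.692 m
T11: 1320.458 m
T12: 897.155 m
T13: 1186.880 m
T14: 564.622 m
T15: 632.941 m
Threshold 185 m: none within range.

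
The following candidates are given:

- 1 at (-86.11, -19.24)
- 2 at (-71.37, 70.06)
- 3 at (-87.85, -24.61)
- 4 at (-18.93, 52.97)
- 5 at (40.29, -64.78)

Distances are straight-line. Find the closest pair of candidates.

1 and 3

Pairwise distances:
1–2: √((14.74)² + (89.30)²) = √(217.2676 + 7974.4900) = 90.51
1–3: √((-1.74)² + (-5.37)²) = √(3.0276 + 28.8369) = 5.64
1–4: √((67.18)² + (72.21)²) = √(4513.1524 + 5214.2841) = 98.63
1–5: √((126.40)² + (-45.54)²) = √(15976.9600 + 2073.8916) = 134.35
2–3: √((-16.48)² + (-94.67)²) = √(271.5904 + 8962.4089) = 96.09
2–4: √((52.44)² + (-17.09)²) = √(2749.9536 + 292.0681) = 55.15
2–5: √((111.66)² + (-134.84)²) = √(12467.9556 + 18181.8256) = 175.07
3–4: √((68.92)² + (77.58)²) = √(4749.9664 + 6018.6564) = 103.77
3–5: √((128.14)² + (-40.17)²) = √(16419.8596 + 1613.6289) = 134.29
4–5: √((59.22)² + (-117.75)²) = √(3507.0084 + 13865.0625) = 131.80
Closest pair: 1–3 at 5.64.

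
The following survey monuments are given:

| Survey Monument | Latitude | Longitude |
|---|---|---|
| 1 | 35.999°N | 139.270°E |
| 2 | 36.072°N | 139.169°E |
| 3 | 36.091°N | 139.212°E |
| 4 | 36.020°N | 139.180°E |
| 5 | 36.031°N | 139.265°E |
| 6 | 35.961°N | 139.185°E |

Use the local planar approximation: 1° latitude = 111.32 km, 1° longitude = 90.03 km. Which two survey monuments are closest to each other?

Pairwise distances:
1–2: 12.195 km
1–3: 11.496 km
1–4: 8.433 km
1–5: 3.591 km
1–6: 8.744 km
2–3: 4.411 km
2–4: 5.873 km
2–5: 9.774 km
2–6: 12.440 km
3–4: 8.412 km
3–5: 8.209 km
3–6: 14.674 km
4–5: 7.750 km
4–6: 6.583 km
5–6: 10.611 km
Closest pair: 1–5 at 3.591 km.

1 and 5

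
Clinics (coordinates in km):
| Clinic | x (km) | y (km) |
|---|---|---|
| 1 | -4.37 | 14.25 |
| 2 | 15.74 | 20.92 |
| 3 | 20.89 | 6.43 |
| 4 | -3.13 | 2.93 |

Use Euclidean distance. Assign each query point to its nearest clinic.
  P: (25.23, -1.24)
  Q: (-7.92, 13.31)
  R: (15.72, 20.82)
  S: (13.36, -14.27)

P at (25.23, -1.24):
  1: √((-29.60)² + (15.49)²) = √(876.1600 + 239.9401) = 33.41 km
  2: √((-9.49)² + (22.16)²) = √(90.0601 + 491.0656) = 24.11 km
  3: √((-4.34)² + (7.67)²) = √(18.8356 + 58.8289) = 8.81 km
  4: √((-28.36)² + (4.17)²) = √(804.2896 + 17.3889) = 28.66 km
  → nearest: 3 (8.81 km)
Q at (-7.92, 13.31):
  1: √((3.55)² + (0.94)²) = √(12.6025 + 0.8836) = 3.67 km
  2: √((23.66)² + (7.61)²) = √(559.7956 + 57.9121) = 24.85 km
  3: √((28.81)² + (-6.88)²) = √(830.0161 + 47.3344) = 29.62 km
  4: √((4.79)² + (-10.38)²) = √(22.9441 + 107.7444) = 11.43 km
  → nearest: 1 (3.67 km)
R at (15.72, 20.82):
  1: √((-20.09)² + (-6.57)²) = √(403.6081 + 43.1649) = 21.14 km
  2: √((0.02)² + (0.10)²) = √(0.0004 + 0.0100) = 0.10 km
  3: √((5.17)² + (-14.39)²) = √(26.7289 + 207.0721) = 15.29 km
  4: √((-18.85)² + (-17.89)²) = √(355.3225 + 320.0521) = 25.99 km
  → nearest: 2 (0.10 km)
S at (13.36, -14.27):
  1: √((-17.73)² + (28.52)²) = √(314.3529 + 813.3904) = 33.58 km
  2: √((2.38)² + (35.19)²) = √(5.6644 + 1238.3361) = 35.27 km
  3: √((7.53)² + (20.70)²) = √(56.7009 + 428.4900) = 22.03 km
  4: √((-16.49)² + (17.20)²) = √(271.9201 + 295.8400) = 23.83 km
  → nearest: 3 (22.03 km)

P→3; Q→1; R→2; S→3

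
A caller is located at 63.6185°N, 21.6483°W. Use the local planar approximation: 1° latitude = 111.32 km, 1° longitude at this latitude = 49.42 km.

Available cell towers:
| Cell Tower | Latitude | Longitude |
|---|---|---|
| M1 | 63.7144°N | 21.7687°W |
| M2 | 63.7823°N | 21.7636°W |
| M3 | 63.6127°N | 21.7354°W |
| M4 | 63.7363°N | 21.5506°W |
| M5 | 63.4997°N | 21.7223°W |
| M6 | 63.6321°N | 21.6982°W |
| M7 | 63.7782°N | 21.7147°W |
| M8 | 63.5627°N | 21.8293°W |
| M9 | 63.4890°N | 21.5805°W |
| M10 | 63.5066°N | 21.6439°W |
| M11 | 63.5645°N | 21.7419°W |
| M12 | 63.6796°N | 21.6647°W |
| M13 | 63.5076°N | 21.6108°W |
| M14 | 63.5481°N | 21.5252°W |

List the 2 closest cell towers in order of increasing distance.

M6, M3

Distances from 63.6185°N, 21.6483°W:
M1: √((0.0959·111.32)² + (-0.1204·49.42)²) = √(113.968179 + 35.404499) = 12.2218 km
M2: √((0.1638·111.32)² + (-0.1153·49.42)²) = √(332.486633 + 32.468640) = 19.1038 km
M3: √((-0.0058·111.32)² + (-0.0871·49.42)²) = √(0.416872 + 18.528565) = 4.3526 km
M4: √((0.1178·111.32)² + (0.0977·49.42)²) = √(171.963777 + 23.312809) = 13.9741 km
M5: √((-0.1188·111.32)² + (-0.0740·49.42)²) = √(174.895758 + 13.374234) = 13.7212 km
M6: √((0.0136·111.32)² + (-0.0499·49.42)²) = √(2.292051 + 6.081442) = 2.8937 km
M7: √((0.1597·111.32)² + (-0.0664·49.42)²) = √(316.050315 + 10.768163) = 18.0781 km
M8: √((-0.0558·111.32)² + (-0.1810·49.42)²) = √(38.584670 + 80.013383) = 10.8903 km
M9: √((-0.1295·111.32)² + (0.0678·49.42)²) = √(207.819326 + 11.227030) = 14.8002 km
M10: √((-0.1119·111.32)² + (0.0044·49.42)²) = √(155.169574 + 0.047284) = 12.4586 km
M11: √((-0.0540·111.32)² + (-0.0936·49.42)²) = √(36.135487 + 21.397212) = 7.5850 km
M12: √((0.0611·111.32)² + (-0.0164·49.42)²) = √(46.262470 + 0.656891) = 6.8498 km
M13: √((-0.1109·111.32)² + (0.0375·49.42)²) = √(152.408605 + 3.434536) = 12.4837 km
M14: √((-0.0704·111.32)² + (0.1231·49.42)²) = √(61.417440 + 37.010213) = 9.9211 km
Sorted: M6 (2.8937 km) < M3 (4.3526 km) < M12 (6.8498 km) < M11 (7.5850 km) < …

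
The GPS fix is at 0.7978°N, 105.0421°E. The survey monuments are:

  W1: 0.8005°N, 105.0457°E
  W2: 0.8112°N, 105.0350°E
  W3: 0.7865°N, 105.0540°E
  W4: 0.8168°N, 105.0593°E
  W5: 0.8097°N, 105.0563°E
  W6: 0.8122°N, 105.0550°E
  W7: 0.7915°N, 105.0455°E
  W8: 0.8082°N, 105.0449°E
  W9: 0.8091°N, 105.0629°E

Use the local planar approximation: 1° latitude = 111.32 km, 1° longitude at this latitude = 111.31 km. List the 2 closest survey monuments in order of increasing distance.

Distances from 0.7978°N, 105.0421°E:
W1: 0.5009 km
W2: 1.6881 km
W3: 1.8267 km
W4: 2.8529 km
W5: 2.0623 km
W6: 2.1521 km
W7: 0.7969 km
W8: 1.1989 km
W9: 2.6349 km
Sorted: W1 (0.5009 km) < W7 (0.7969 km) < W8 (1.1989 km) < W2 (1.6881 km) < …

W1, W7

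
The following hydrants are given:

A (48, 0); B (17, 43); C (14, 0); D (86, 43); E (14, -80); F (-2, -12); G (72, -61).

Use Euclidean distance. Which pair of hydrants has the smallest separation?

C and F

Pairwise distances:
A–B: 53.0
A–C: 34.0
A–D: 57.4
A–E: 86.9
A–F: 51.4
A–G: 65.6
B–C: 43.1
B–D: 69.0
B–E: 123.0
B–F: 58.2
B–G: 117.6
C–D: 83.9
C–E: 80.0
C–F: 20.0
C–G: 84.2
D–E: 142.5
D–F: 103.8
D–G: 104.9
E–F: 69.9
E–G: 61.0
F–G: 88.8
Closest pair: C–F at 20.0.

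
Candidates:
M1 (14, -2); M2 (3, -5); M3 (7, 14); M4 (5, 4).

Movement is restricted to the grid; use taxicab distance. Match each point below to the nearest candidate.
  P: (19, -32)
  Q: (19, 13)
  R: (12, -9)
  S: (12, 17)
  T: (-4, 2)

P at (19, -32):
  M1: |-5| + |30| = 5 + 30 = 35
  M2: |-16| + |27| = 16 + 27 = 43
  M3: |-12| + |46| = 12 + 46 = 58
  M4: |-14| + |36| = 14 + 36 = 50
  → nearest: M1 (35)
Q at (19, 13):
  M1: |-5| + |-15| = 5 + 15 = 20
  M2: |-16| + |-18| = 16 + 18 = 34
  M3: |-12| + |1| = 12 + 1 = 13
  M4: |-14| + |-9| = 14 + 9 = 23
  → nearest: M3 (13)
R at (12, -9):
  M1: |2| + |7| = 2 + 7 = 9
  M2: |-9| + |4| = 9 + 4 = 13
  M3: |-5| + |23| = 5 + 23 = 28
  M4: |-7| + |13| = 7 + 13 = 20
  → nearest: M1 (9)
S at (12, 17):
  M1: |2| + |-19| = 2 + 19 = 21
  M2: |-9| + |-22| = 9 + 22 = 31
  M3: |-5| + |-3| = 5 + 3 = 8
  M4: |-7| + |-13| = 7 + 13 = 20
  → nearest: M3 (8)
T at (-4, 2):
  M1: |18| + |-4| = 18 + 4 = 22
  M2: |7| + |-7| = 7 + 7 = 14
  M3: |11| + |12| = 11 + 12 = 23
  M4: |9| + |2| = 9 + 2 = 11
  → nearest: M4 (11)

P→M1; Q→M3; R→M1; S→M3; T→M4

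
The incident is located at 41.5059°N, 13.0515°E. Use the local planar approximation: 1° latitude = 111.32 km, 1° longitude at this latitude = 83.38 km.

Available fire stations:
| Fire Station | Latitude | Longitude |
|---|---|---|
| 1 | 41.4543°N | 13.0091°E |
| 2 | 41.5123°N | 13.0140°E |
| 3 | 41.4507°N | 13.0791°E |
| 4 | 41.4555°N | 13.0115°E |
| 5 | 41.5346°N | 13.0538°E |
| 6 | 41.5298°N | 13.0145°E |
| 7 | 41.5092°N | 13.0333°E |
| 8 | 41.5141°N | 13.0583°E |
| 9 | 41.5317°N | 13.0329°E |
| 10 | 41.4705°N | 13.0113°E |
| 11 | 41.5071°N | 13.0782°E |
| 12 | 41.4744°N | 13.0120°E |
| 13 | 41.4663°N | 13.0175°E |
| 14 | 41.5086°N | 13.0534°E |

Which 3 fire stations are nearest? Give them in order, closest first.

Distances from 41.5059°N, 13.0515°E:
1: √((-0.0516·111.32)² + (-0.0424·83.38)²) = √(32.994823 + 12.498431) = 6.7449 km
2: √((0.0064·111.32)² + (-0.0375·83.38)²) = √(0.507582 + 9.776566) = 3.2069 km
3: √((-0.0552·111.32)² + (0.0276·83.38)²) = √(37.759354 + 5.295926) = 6.5617 km
4: √((-0.0504·111.32)² + (-0.0400·83.38)²) = √(31.478024 + 11.123559) = 6.5270 km
5: √((0.0287·111.32)² + (0.0023·83.38)²) = √(10.207284 + 0.036777) = 3.2006 km
6: √((0.0239·111.32)² + (-0.0370·83.38)²) = √(7.078516 + 9.517595) = 4.0738 km
7: √((0.0033·111.32)² + (-0.0182·83.38)²) = √(0.134950 + 2.302855) = 1.5613 km
8: √((0.0082·111.32)² + (0.0068·83.38)²) = √(0.833248 + 0.321471) = 1.0746 km
9: √((0.0258·111.32)² + (-0.0186·83.38)²) = √(8.248706 + 2.405192) = 3.2640 km
10: √((-0.0354·111.32)² + (-0.0402·83.38)²) = √(15.529337 + 11.235073) = 5.1734 km
11: √((0.0012·111.32)² + (0.0267·83.38)²) = √(0.017845 + 4.956171) = 2.2303 km
12: √((-0.0315·111.32)² + (-0.0395·83.38)²) = √(12.296103 + 10.847208) = 4.8107 km
13: √((-0.0396·111.32)² + (-0.0340·83.38)²) = √(19.432862 + 8.036771) = 5.2411 km
14: √((0.0027·111.32)² + (0.0019·83.38)²) = √(0.090339 + 0.025098) = 0.3398 km
Sorted: 14 (0.3398 km) < 8 (1.0746 km) < 7 (1.5613 km) < 11 (2.2303 km) < 5 (3.2006 km) < …

14, 8, 7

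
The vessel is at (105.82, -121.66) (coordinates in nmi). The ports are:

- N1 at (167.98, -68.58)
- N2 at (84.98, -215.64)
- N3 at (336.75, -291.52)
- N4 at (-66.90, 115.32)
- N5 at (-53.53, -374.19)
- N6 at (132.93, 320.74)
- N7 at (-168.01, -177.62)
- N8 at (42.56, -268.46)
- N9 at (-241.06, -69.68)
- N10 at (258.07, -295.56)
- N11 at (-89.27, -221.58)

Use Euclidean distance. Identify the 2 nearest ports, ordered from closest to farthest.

Distances from (105.82, -121.66):
N1: √((62.16)² + (53.08)²) = √(3863.8656 + 2817.4864) = 81.74 nmi
N2: √((-20.84)² + (-93.98)²) = √(434.3056 + 8832.2404) = 96.26 nmi
N3: √((230.93)² + (-169.86)²) = √(53328.6649 + 28852.4196) = 286.67 nmi
N4: √((-172.72)² + (236.98)²) = √(29832.1984 + 56159.5204) = 293.24 nmi
N5: √((-159.35)² + (-252.53)²) = √(25392.4225 + 63771.4009) = 298.60 nmi
N6: √((27.11)² + (442.40)²) = √(734.9521 + 195717.7600) = 443.23 nmi
N7: √((-273.83)² + (-55.96)²) = √(74982.8689 + 3131.5216) = 279.49 nmi
N8: √((-63.26)² + (-146.80)²) = √(4001.8276 + 21550.2400) = 159.85 nmi
N9: √((-346.88)² + (51.98)²) = √(120325.7344 + 2701.9204) = 350.75 nmi
N10: √((152.25)² + (-173.90)²) = √(23180.0625 + 30241.2100) = 231.13 nmi
N11: √((-195.09)² + (-99.92)²) = √(38060.1081 + 9984.0064) = 219.19 nmi
Sorted: N1 (81.74 nmi) < N2 (96.26 nmi) < N8 (159.85 nmi) < N11 (219.19 nmi) < …

N1, N2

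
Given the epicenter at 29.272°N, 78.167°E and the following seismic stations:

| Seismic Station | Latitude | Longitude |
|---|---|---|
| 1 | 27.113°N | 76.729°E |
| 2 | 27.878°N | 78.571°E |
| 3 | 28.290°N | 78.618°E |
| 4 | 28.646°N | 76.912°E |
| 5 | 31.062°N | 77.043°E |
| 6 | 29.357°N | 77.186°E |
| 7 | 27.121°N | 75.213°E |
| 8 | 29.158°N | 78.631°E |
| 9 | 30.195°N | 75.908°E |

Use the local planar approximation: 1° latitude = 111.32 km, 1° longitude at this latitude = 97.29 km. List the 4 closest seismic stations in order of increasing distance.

8, 6, 3, 4

Distances from 29.272°N, 78.167°E:
1: √((-2.159·111.32)² + (-1.438·97.29)²) = √(57763.25792 + 19572.85501) = 278.094 km
2: √((-1.394·111.32)² + (0.404·97.29)²) = √(24080.85723 + 1544.89560) = 160.080 km
3: √((-0.982·111.32)² + (0.451·97.29)²) = √(11950.04033 + 1925.26046) = 117.793 km
4: √((-0.626·111.32)² + (-1.255·97.29)²) = √(4856.18320 + 14908.15359) = 140.586 km
5: √((1.790·111.32)² + (-1.124·97.29)²) = √(39705.66346 + 11958.28857) = 227.297 km
6: √((0.085·111.32)² + (-0.981·97.29)²) = √(89.53323 + 9109.07801) = 95.909 km
7: √((-2.151·111.32)² + (-2.954·97.29)²) = √(57335.97685 + 82595.69060) = 374.074 km
8: √((-0.114·111.32)² + (0.464·97.29)²) = √(161.04828 + 2037.85072) = 46.892 km
9: √((0.923·111.32)² + (-2.259·97.29)²) = √(10557.22548 + 48302.41764) = 242.610 km
Sorted: 8 (46.892 km) < 6 (95.909 km) < 3 (117.793 km) < 4 (140.586 km) < 2 (160.080 km) < 5 (227.297 km) < …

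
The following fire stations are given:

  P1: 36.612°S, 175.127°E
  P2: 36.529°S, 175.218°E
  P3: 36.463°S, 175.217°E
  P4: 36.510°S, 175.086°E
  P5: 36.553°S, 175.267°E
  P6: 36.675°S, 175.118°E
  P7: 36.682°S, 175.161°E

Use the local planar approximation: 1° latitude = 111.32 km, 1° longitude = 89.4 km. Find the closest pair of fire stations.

Pairwise distances:
P6–P7: √((-0.007·111.32)² + (0.043·89.4)²) = √(0.60721 + 14.77787) = 3.922 km
P2–P5: √((-0.024·111.32)² + (0.049·89.4)²) = √(7.13787 + 19.18966) = 5.131 km
P1–P6: √((-0.063·111.32)² + (-0.009·89.4)²) = √(49.18441 + 0.64738) = 7.059 km
P2–P3: √((0.066·111.32)² + (-0.001·89.4)²) = √(53.98017 + 0.00799) = 7.348 km
P1–P7: √((-0.070·111.32)² + (0.034·89.4)²) = √(60.72150 + 9.23917) = 8.364 km
P3–P5: √((-0.090·111.32)² + (0.050·89.4)²) = √(100.37635 + 19.98090) = 10.971 km
P1–P4: √((0.102·111.32)² + (-0.041·89.4)²) = √(128.92785 + 13.43516) = 11.932 km
P2–P4: √((0.019·111.32)² + (-0.132·89.4)²) = √(4.47356 + 139.25888) = 11.989 km
P1–P2: √((0.083·111.32)² + (0.091·89.4)²) = √(85.36947 + 66.18473) = 12.311 km
P3–P4: √((-0.047·111.32)² + (-0.131·89.4)²) = √(27.37424 + 137.15689) = 12.827 km
P1–P5: √((0.059·111.32)² + (0.140·89.4)²) = √(43.13705 + 156.65026) = 14.135 km
P4–P5: √((-0.043·111.32)² + (0.181·89.4)²) = √(22.91307 + 261.83771) = 16.875 km
P5–P7: √((-0.129·111.32)² + (-0.106·89.4)²) = √(206.21764 + 89.80216) = 17.205 km
P2–P7: √((-0.153·111.32)² + (-0.057·89.4)²) = √(290.08766 + 25.96718) = 17.778 km
P1–P3: √((0.149·111.32)² + (0.090·89.4)²) = √(275.11795 + 64.73812) = 18.435 km
P2–P6: √((-0.146·111.32)² + (-0.100·89.4)²) = √(264.15091 + 79.92360) = 18.549 km
P4–P6: √((-0.165·111.32)² + (0.032·89.4)²) = √(337.37608 + 8.18418) = 18.589 km
P5–P6: √((-0.122·111.32)² + (-0.149·89.4)²) = √(184.44465 + 177.43838) = 19.023 km
P4–P7: √((-0.172·111.32)² + (0.075·89.4)²) = √(366.60914 + 44.95702) = 20.287 km
P3–P7: √((-0.219·111.32)² + (-0.056·89.4)²) = √(594.33954 + 25.06404) = 24.888 km
P3–P6: √((-0.212·111.32)² + (-0.099·89.4)²) = √(556.95245 + 78.33312) = 25.205 km
Closest pair: P6–P7 at 3.922 km.

P6 and P7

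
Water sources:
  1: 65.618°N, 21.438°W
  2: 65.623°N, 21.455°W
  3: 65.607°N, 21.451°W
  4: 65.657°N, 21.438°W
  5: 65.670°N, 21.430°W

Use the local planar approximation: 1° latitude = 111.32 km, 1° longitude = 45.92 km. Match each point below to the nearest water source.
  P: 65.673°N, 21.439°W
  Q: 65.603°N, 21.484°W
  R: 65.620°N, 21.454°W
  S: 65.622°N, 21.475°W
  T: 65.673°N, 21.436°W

P→5; Q→3; R→2; S→2; T→5

P at 65.673°N, 21.439°W:
  1: √((-0.055·111.32)² + (0.001·45.92)²) = √(37.486231 + 0.002109) = 6.1228 km
  2: √((-0.050·111.32)² + (-0.016·45.92)²) = √(30.980356 + 0.539813) = 5.6143 km
  3: √((-0.066·111.32)² + (-0.012·45.92)²) = √(53.980172 + 0.303645) = 7.3678 km
  4: √((-0.016·111.32)² + (0.001·45.92)²) = √(3.172388 + 0.002109) = 1.7817 km
  5: √((-0.003·111.32)² + (0.009·45.92)²) = √(0.111529 + 0.170800) = 0.5313 km
  → nearest: 5 (0.5313 km)
Q at 65.603°N, 21.484°W:
  1: √((0.015·111.32)² + (0.046·45.92)²) = √(2.788232 + 4.461896) = 2.6926 km
  2: √((0.020·111.32)² + (0.029·45.92)²) = √(4.956857 + 1.773372) = 2.5943 km
  3: √((0.004·111.32)² + (0.033·45.92)²) = √(0.198274 + 2.296316) = 1.5794 km
  4: √((0.054·111.32)² + (0.046·45.92)²) = √(36.135487 + 4.461896) = 6.3716 km
  5: √((0.067·111.32)² + (0.054·45.92)²) = √(55.628327 + 6.148813) = 7.8598 km
  → nearest: 3 (1.5794 km)
R at 65.620°N, 21.454°W:
  1: √((-0.002·111.32)² + (0.016·45.92)²) = √(0.049569 + 0.539813) = 0.7677 km
  2: √((0.003·111.32)² + (-0.001·45.92)²) = √(0.111529 + 0.002109) = 0.3371 km
  3: √((-0.013·111.32)² + (0.003·45.92)²) = √(2.094272 + 0.018978) = 1.4537 km
  4: √((0.037·111.32)² + (0.016·45.92)²) = √(16.964843 + 0.539813) = 4.1839 km
  5: √((0.050·111.32)² + (0.024·45.92)²) = √(30.980356 + 1.214580) = 5.6741 km
  → nearest: 2 (0.3371 km)
S at 65.622°N, 21.475°W:
  1: √((-0.004·111.32)² + (0.037·45.92)²) = √(0.198274 + 2.886737) = 1.7564 km
  2: √((0.001·111.32)² + (0.020·45.92)²) = √(0.012392 + 0.843459) = 0.9251 km
  3: √((-0.015·111.32)² + (0.024·45.92)²) = √(2.788232 + 1.214580) = 2.0007 km
  4: √((0.035·111.32)² + (0.037·45.92)²) = √(15.180374 + 2.886737) = 4.2505 km
  5: √((0.048·111.32)² + (0.045·45.92)²) = √(28.551496 + 4.270009) = 5.7290 km
  → nearest: 2 (0.9251 km)
T at 65.673°N, 21.436°W:
  1: √((-0.055·111.32)² + (-0.002·45.92)²) = √(37.486231 + 0.008435) = 6.1233 km
  2: √((-0.050·111.32)² + (-0.019·45.92)²) = √(30.980356 + 0.761221) = 5.6340 km
  3: √((-0.066·111.32)² + (-0.015·45.92)²) = √(53.980172 + 0.474445) = 7.3793 km
  4: √((-0.016·111.32)² + (-0.002·45.92)²) = √(3.172388 + 0.008435) = 1.7835 km
  5: √((-0.003·111.32)² + (0.006·45.92)²) = √(0.111529 + 0.075911) = 0.4329 km
  → nearest: 5 (0.4329 km)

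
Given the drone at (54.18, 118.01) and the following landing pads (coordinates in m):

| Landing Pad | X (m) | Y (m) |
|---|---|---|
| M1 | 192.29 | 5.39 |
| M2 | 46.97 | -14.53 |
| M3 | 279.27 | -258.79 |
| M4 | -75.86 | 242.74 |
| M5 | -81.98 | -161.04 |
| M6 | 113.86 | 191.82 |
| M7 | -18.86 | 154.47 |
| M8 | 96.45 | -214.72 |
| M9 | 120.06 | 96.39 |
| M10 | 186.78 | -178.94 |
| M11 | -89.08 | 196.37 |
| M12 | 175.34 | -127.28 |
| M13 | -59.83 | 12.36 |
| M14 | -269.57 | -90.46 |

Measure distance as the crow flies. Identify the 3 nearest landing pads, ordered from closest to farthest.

M9, M7, M6

Distances from (54.18, 118.01):
M1: √((138.11)² + (-112.62)²) = √(19074.3721 + 12683.2644) = 178.21 m
M2: √((-7.21)² + (-132.54)²) = √(51.9841 + 17566.8516) = 132.74 m
M3: √((225.09)² + (-376.80)²) = √(50665.5081 + 141978.2400) = 438.91 m
M4: √((-130.04)² + (124.73)²) = √(16910.4016 + 15557.5729) = 180.19 m
M5: √((-136.16)² + (-279.05)²) = √(18539.5456 + 77868.9025) = 310.50 m
M6: √((59.68)² + (73.81)²) = √(3561.7024 + 5447.9161) = 94.92 m
M7: √((-73.04)² + (36.46)²) = √(5334.8416 + 1329.3316) = 81.63 m
M8: √((42.27)² + (-332.73)²) = √(1786.7529 + 110709.2529) = 335.40 m
M9: √((65.88)² + (-21.62)²) = √(4340.1744 + 467.4244) = 69.34 m
M10: √((132.60)² + (-296.95)²) = √(17582.7600 + 88179.3025) = 325.21 m
M11: √((-143.26)² + (78.36)²) = √(20523.4276 + 6140.2896) = 163.29 m
M12: √((121.16)² + (-245.29)²) = √(14679.7456 + 60167.1841) = 273.58 m
M13: √((-114.01)² + (-105.65)²) = √(12998.2801 + 11161.9225) = 155.44 m
M14: √((-323.75)² + (-208.47)²) = √(104814.0625 + 43459.7409) = 385.06 m
Sorted: M9 (69.34 m) < M7 (81.63 m) < M6 (94.92 m) < M2 (132.74 m) < M13 (155.44 m) < …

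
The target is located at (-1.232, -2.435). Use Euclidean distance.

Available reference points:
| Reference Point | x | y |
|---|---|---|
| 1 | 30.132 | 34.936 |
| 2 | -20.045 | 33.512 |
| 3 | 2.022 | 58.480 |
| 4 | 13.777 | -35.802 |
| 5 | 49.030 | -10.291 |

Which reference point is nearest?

4

Distances from (-1.232, -2.435):
1: 48.788
2: 40.572
3: 61.002
4: 36.587
5: 50.872
Minimum: 4 at 36.587.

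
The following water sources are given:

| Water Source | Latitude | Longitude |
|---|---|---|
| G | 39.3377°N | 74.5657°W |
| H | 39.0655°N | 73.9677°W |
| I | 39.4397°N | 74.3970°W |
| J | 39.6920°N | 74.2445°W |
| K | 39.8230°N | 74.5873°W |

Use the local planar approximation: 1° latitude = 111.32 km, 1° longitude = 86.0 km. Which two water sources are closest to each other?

G and I

Pairwise distances:
G–H: √((-0.2722·111.32)² + (0.5980·86.0)²) = √(918.169024 + 2644.839184) = 59.6909 km
G–I: √((0.1020·111.32)² + (0.1687·86.0)²) = √(128.927850 + 210.487867) = 18.4232 km
G–J: √((0.3543·111.32)² + (0.3212·86.0)²) = √(1555.566923 + 763.041178) = 48.1519 km
G–K: √((0.4853·111.32)² + (-0.0216·86.0)²) = √(2918.548925 + 3.450678) = 54.0555 km
H–I: √((0.3742·111.32)² + (-0.4293·86.0)²) = √(1735.217671 + 1363.071632) = 55.6623 km
H–J: √((0.6265·111.32)² + (-0.2768·86.0)²) = √(4863.943774 + 566.668503) = 73.6927 km
H–K: √((0.7575·111.32)² + (-0.6196·86.0)²) = √(7110.688760 + 2839.355167) = 99.7499 km
I–J: √((0.2523·111.32)² + (0.1525·86.0)²) = √(788.825418 + 172.003225) = 30.9972 km
I–K: √((0.3833·111.32)² + (-0.1903·86.0)²) = √(1820.639806 + 267.839410) = 45.6999 km
J–K: √((0.1310·111.32)² + (-0.3428·86.0)²) = √(212.661556 + 869.117569) = 32.8904 km
Closest pair: G–I at 18.4232 km.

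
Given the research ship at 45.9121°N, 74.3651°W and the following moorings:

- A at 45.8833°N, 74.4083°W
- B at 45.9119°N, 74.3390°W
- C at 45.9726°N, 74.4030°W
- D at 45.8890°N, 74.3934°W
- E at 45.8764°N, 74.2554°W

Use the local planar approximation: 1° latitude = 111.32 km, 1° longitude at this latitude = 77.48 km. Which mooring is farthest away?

E

Distances from 45.9121°N, 74.3651°W:
A: √((-0.0288·111.32)² + (-0.0432·77.48)²) = √(10.278539 + 11.203319) = 4.6349 km
B: √((-0.0002·111.32)² + (0.0261·77.48)²) = √(0.000496 + 4.089406) = 2.0224 km
C: √((0.0605·111.32)² + (-0.0379·77.48)²) = √(45.358339 + 8.622985) = 7.3472 km
D: √((-0.0231·111.32)² + (-0.0283·77.48)²) = √(6.612571 + 4.807863) = 3.3794 km
E: √((-0.0357·111.32)² + (0.1097·77.48)²) = √(15.793662 + 72.242452) = 9.3828 km
Maximum: E at 9.3828 km.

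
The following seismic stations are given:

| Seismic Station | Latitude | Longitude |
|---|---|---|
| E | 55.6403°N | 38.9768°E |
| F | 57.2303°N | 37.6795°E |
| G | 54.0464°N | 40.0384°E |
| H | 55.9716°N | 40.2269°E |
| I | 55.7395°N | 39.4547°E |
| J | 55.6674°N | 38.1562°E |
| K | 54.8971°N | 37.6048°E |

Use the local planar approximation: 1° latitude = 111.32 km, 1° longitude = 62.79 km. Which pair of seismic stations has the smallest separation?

Pairwise distances:
E–I: √((0.0992·111.32)² + (0.4779·62.79)²) = √(121.946612 + 900.440514) = 31.9748 km
E–J: √((0.0271·111.32)² + (-0.8206·62.79)²) = √(9.100913 + 2654.874471) = 51.6137 km
H–I: √((-0.2321·111.32)² + (-0.7722·62.79)²) = √(667.569792 + 2350.934670) = 54.9409 km
I–J: √((-0.0721·111.32)² + (-1.2985·62.79)²) = √(64.419437 + 6647.599922) = 81.9269 km
E–H: √((0.3313·111.32)² + (1.2501·62.79)²) = √(1360.157708 + 6161.273342) = 86.7262 km
J–K: √((-0.7703·111.32)² + (-0.5514·62.79)²) = √(7353.027514 + 1198.710997) = 92.4756 km
E–K: √((-0.7432·111.32)² + (-1.3720·62.79)²) = √(6844.753260 + 7421.457228) = 119.4412 km
H–J: √((-0.3042·111.32)² + (-2.0707·62.79)²) = √(1146.739612 + 16905.006151) = 134.3568 km
I–K: √((-0.8424·111.32)² + (-1.8499·62.79)²) = √(8793.932174 + 13492.035366) = 149.2849 km
F–J: √((-1.5629·111.32)² + (0.4767·62.79)²) = √(30269.746067 + 895.924205) = 176.5380 km
G–K: √((0.8507·111.32)² + (-2.4336·62.79)²) = √(8968.075606 + 23349.595399) = 179.7712 km
E–G: √((-1.5939·111.32)² + (1.0616·62.79)²) = √(31482.451036 + 4443.270833) = 189.5408 km
G–I: √((1.6931·111.32)² + (-0.5837·62.79)²) = √(35523.161865 + 1343.260836) = 192.0063 km
E–F: √((1.5900·111.32)² + (-1.2973·62.79)²) = √(31328.575201 + 6635.318930) = 194.8433 km
F–I: √((-1.4908·111.32)² + (1.7752·62.79)²) = √(27541.346141 + 12424.403422) = 199.9144 km
H–K: √((-1.0745·111.32)² + (-2.6221·62.79)²) = √(14307.351106 + 27106.875878) = 203.5049 km
F–H: √((-1.2587·111.32)² + (2.5474·62.79)²) = √(19633.189558 + 25584.401097) = 212.6443 km
G–H: √((1.9252·111.32)² + (0.1885·62.79)²) = √(45930.175126 + 140.088884) = 214.6398 km
G–J: √((1.6210·111.32)² + (-1.8822·62.79)²) = √(32562.101448 + 13967.301381) = 215.7068 km
F–K: √((-2.3332·111.32)² + (-0.0747·62.79)²) = √(67460.620398 + 21.999974) = 259.7742 km
F–G: √((-3.1839·111.32)² + (2.3589·62.79)²) = √(125621.863990 + 21938.151277) = 384.1354 km
Closest pair: E–I at 31.9748 km.

E and I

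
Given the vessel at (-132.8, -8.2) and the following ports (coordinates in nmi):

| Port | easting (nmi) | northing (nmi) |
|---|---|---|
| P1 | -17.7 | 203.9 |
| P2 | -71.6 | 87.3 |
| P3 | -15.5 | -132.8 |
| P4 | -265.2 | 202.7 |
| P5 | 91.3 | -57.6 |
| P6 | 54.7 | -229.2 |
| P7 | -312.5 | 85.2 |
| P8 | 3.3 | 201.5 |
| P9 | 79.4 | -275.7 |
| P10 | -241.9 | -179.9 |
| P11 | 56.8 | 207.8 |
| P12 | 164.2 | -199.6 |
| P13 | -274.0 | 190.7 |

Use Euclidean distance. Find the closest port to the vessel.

Distances from (-132.8, -8.2):
P1: √((115.1)² + (212.1)²) = √(13248.010 + 44986.410) = 241.3 nmi
P2: √((61.2)² + (95.5)²) = √(3745.440 + 9120.250) = 113.4 nmi
P3: √((117.3)² + (-124.6)²) = √(13759.290 + 15525.160) = 171.1 nmi
P4: √((-132.4)² + (210.9)²) = √(17529.760 + 44478.810) = 249.0 nmi
P5: √((224.1)² + (-49.4)²) = √(50220.810 + 2440.360) = 229.5 nmi
P6: √((187.5)² + (-221.0)²) = √(35156.250 + 48841.000) = 289.8 nmi
P7: √((-179.7)² + (93.4)²) = √(32292.090 + 8723.560) = 202.5 nmi
P8: √((136.1)² + (209.7)²) = √(18523.210 + 43974.090) = 250.0 nmi
P9: √((212.2)² + (-267.5)²) = √(45028.840 + 71556.250) = 341.4 nmi
P10: √((-109.1)² + (-171.7)²) = √(11902.810 + 29480.890) = 203.4 nmi
P11: √((189.6)² + (216.0)²) = √(35948.160 + 46656.000) = 287.4 nmi
P12: √((297.0)² + (-191.4)²) = √(88209.000 + 36633.960) = 353.3 nmi
P13: √((-141.2)² + (198.9)²) = √(19937.440 + 39561.210) = 243.9 nmi
Minimum: P2 at 113.4 nmi.

P2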